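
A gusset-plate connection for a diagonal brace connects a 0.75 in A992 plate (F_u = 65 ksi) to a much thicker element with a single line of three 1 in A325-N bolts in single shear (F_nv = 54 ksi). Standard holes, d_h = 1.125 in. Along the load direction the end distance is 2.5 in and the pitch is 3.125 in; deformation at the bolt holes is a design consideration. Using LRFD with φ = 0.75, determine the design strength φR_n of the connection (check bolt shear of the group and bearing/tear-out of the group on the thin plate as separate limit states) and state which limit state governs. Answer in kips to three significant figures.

95.4 kips (bolt shear governs)

Bolt shear: A_b = π·1²/4 = 0.7854 in²; R_n = 54 × 0.7854 × 3 × 1 = 127.2 kips → 0.75 × 127.2 = 95.4 kips.
Bearing (1.2 l_c t F_u ≤ 2.4 d t F_u): upper limit = 2.4·1·0.75·65 = 117 kips.
  Edge l_c = 2.5 − 1.125/2 = 1.938 → r_n = 113.3 kips; interior l_c = 3.125 − 1.125 = 2 → r_n = 117 kips.
  R_n,bearing = 1·113.3 + 2·117 = 347.3 kips → 0.75 × 347.3 = 261 kips.
Bolt shear governs: 95.4 kips.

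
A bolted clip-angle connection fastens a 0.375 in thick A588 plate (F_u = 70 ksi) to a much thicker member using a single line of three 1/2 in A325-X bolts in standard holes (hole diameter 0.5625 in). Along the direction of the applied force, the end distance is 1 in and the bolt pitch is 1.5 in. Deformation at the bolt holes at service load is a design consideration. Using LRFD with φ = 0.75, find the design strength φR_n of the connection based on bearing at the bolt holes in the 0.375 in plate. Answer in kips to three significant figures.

Per bolt r_n = 1.2 l_c t F_u ≤ 2.4 d t F_u; upper limit = 2.4 × 0.5 × 0.375 × 70 = 31.5 kips.
Edge bolt: l_c = 1 − 0.5625/2 = 0.7188 in → 1.2 × 0.7188 × 0.375 × 70 = 22.64 → r_n = 22.64 kips.
Interior bolts: l_c = 1.5 − 0.5625 = 0.9375 in → 1.2 × 0.9375 × 0.375 × 70 = 29.53 → r_n = 29.53 kips.
R_n = 1 × 22.64 + 2 × 29.53 = 81.7 kips.
Design strength φR_n = 0.75 × 81.7 = 61.3 kips.

61.3 kips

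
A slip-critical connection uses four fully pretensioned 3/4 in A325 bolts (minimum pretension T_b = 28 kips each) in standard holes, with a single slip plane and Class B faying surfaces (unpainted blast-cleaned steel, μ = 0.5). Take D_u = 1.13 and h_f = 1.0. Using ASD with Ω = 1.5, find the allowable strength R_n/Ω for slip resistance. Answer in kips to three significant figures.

42.2 kips

R_n = μ · D_u · h_f · T_b · n_s · n_b = 0.5 × 1.13 × 1.0 × 28 × 1 × 4 = 63.28 kips.
Allowable strength R_n/Ω = 63.28 / 1.5 = 42.2 kips.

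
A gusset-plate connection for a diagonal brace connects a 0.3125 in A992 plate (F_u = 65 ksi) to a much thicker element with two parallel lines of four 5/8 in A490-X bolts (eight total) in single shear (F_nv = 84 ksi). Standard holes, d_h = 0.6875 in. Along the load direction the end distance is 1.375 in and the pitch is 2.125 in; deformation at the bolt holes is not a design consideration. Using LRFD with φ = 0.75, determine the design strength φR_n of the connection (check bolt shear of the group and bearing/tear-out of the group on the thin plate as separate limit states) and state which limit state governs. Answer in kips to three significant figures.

155 kips (bolt shear governs)

Bolt shear: A_b = π·0.625²/4 = 0.3068 in²; R_n = 84 × 0.3068 × 8 × 1 = 206.2 kips → 0.75 × 206.2 = 155 kips.
Bearing (1.5 l_c t F_u ≤ 3.0 d t F_u): upper limit = 3.0·0.625·0.3125·65 = 38.09 kips.
  Edge l_c = 1.375 − 0.6875/2 = 1.031 → r_n = 31.42 kips; interior l_c = 2.125 − 0.6875 = 1.438 → r_n = 38.09 kips.
  R_n,bearing = 2·31.42 + 6·38.09 = 291.4 kips → 0.75 × 291.4 = 219 kips.
Bolt shear governs: 155 kips.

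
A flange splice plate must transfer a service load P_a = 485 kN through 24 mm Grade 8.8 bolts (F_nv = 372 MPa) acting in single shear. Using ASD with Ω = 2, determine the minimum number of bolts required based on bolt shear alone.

A_b = π·24²/4 = 452.4 mm².
Per-bolt allowable strength R_n/Ω = 372 × 452.4 × 1 / 1000 / 2 = 84.14 kN.
n ≥ 485 / 84.14 = 5.764 → use 6 bolts.

6 bolts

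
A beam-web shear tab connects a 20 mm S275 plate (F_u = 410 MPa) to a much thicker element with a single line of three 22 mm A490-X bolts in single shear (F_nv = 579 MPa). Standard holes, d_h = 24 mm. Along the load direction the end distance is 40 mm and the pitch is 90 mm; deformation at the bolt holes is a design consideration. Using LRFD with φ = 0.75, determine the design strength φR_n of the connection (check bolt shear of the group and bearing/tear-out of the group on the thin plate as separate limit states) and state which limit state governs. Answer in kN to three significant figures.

Bolt shear: A_b = π·22²/4 = 380.1 mm²; R_n = 579 × 380.1 × 3 × 1 / 1000 = 660.3 kN → 0.75 × 660.3 = 495 kN.
Bearing (1.2 l_c t F_u ≤ 2.4 d t F_u): upper limit = 2.4·22·20·410 / 1000 = 433 kN.
  Edge l_c = 40 − 24/2 = 28 → r_n = 275.5 kN; interior l_c = 90 − 24 = 66 → r_n = 433 kN.
  R_n,bearing = 1·275.5 + 2·433 = 1141 kN → 0.75 × 1141 = 856 kN.
Bolt shear governs: 495 kN.

495 kN (bolt shear governs)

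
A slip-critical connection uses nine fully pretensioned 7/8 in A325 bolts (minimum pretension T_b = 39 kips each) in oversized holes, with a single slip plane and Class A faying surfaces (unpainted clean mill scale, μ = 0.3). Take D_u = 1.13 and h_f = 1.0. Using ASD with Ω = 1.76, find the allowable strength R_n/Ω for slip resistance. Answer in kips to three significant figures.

67.6 kips

R_n = μ · D_u · h_f · T_b · n_s · n_b = 0.3 × 1.13 × 1.0 × 39 × 1 × 9 = 119 kips.
Allowable strength R_n/Ω = 119 / 1.76 = 67.6 kips.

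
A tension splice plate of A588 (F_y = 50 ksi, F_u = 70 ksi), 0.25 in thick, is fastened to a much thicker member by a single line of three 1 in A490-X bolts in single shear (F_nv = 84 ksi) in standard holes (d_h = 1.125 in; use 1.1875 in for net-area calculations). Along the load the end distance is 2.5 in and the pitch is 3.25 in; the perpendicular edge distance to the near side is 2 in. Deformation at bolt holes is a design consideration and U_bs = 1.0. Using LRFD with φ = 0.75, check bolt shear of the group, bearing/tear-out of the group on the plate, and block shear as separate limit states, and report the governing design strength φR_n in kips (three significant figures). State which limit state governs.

Bolt shear: A_b = π·1²/4 = 0.7854 in²; R_n = 84 × 0.7854 × 3 × 1 = 197.9 kips → 0.75 × 197.9 = 148 kips.
Bearing: edge l_c = 1.938, r_n = 40.69 kips; interior l_c = 2.125, r_n = 42 kips; R_n = 40.69 + 2·42 = 124.7 kips → 93.5 kips.
Block shear: A_gv = 2.25, A_nv = 1.508, A_nt = 0.3516 in²; R_n = min(0.6F_uA_nv, 0.6F_yA_gv) + U_bs·F_u·A_nt = 87.94 kips → 66 kips.
Block shear governs: 66 kips.

66 kips (block shear governs)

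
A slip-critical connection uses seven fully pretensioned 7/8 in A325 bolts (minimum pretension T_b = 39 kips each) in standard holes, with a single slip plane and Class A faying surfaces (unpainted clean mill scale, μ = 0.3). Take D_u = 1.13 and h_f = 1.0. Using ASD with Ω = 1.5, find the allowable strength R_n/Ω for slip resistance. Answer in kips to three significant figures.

R_n = μ · D_u · h_f · T_b · n_s · n_b = 0.3 × 1.13 × 1.0 × 39 × 1 × 7 = 92.55 kips.
Allowable strength R_n/Ω = 92.55 / 1.5 = 61.7 kips.

61.7 kips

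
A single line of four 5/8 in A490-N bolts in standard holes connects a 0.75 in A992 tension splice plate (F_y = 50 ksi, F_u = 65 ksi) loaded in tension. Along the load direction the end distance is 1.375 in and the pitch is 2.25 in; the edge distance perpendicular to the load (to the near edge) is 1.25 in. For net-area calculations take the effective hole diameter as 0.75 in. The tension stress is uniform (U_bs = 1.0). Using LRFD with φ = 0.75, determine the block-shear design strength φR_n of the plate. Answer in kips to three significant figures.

153 kips

Shear plane L_v = 1.375 + 3·2.25 = 8.125 in; A_gv = 8.125 × 0.75 = 6.094 in².
A_nv = (8.125 − 3.5·0.75) × 0.75 = 4.125 in².
A_nt = (1.25 − 0.5·0.75) × 0.75 = 0.6562 in².
0.6 F_u A_nv = 160.9 kips; 0.6 F_y A_gv = 182.8 kips → shear rupture governs the shear term.
R_n = 160.9 + 1.0 × 65 × 0.6562 = 203.5 kips.
Design strength φR_n = 0.75 × 203.5 = 153 kips.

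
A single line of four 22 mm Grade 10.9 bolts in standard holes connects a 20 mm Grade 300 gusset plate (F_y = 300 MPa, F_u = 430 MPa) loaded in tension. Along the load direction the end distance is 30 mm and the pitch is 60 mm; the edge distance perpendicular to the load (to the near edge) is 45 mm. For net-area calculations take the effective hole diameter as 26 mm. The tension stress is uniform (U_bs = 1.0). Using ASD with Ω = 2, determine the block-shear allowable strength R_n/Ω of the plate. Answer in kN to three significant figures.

445 kN

Shear plane L_v = 30 + 3·60 = 210 mm; A_gv = 210 × 20 = 4200 mm².
A_nv = (210 − 3.5·26) × 20 = 2380 mm².
A_nt = (45 − 0.5·26) × 20 = 640 mm².
0.6 F_u A_nv = 614 kN; 0.6 F_y A_gv = 756 kN → shear rupture governs the shear term.
R_n = 614 + 1.0 × 430 × 640 / 1000 = 889.2 kN.
Allowable strength R_n/Ω = 889.2 / 2 = 445 kN.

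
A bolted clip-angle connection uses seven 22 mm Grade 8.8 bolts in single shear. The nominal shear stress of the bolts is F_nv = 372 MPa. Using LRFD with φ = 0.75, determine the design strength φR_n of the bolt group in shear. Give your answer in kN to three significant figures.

A_b = π × 22² / 4 = 380.1 mm².
R_n = F_nv · A_b · n · n_s = 372 × 380.1 × 7 × 1 / 1000 = 989.9 kN.
Design strength φR_n = 0.75 × 989.9 = 742 kN.

742 kN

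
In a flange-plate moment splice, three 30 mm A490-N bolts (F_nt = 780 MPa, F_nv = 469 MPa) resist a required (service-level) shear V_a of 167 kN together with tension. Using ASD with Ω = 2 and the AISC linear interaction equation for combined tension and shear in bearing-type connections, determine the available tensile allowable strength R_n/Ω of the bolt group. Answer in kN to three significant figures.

A_b = π·30²/4 = 706.9 mm²; f_rv = 167 × 1000 / (3 × 706.9) = 78.75 MPa.
F'_nt = 1.3 F_nt − (Ω F_nt / F_nv) f_rv = 1.3·780 − (2·780/469)·78.75 = 752.1 MPa, capped at F_nt → F'_nt = 752.1 MPa.
R_n = F'_nt · A_b · n = 752.1 × 706.9 × 3 / 1000 = 1595 kN.
Allowable strength R_n/Ω = 1595 / 2 = 797 kN.

797 kN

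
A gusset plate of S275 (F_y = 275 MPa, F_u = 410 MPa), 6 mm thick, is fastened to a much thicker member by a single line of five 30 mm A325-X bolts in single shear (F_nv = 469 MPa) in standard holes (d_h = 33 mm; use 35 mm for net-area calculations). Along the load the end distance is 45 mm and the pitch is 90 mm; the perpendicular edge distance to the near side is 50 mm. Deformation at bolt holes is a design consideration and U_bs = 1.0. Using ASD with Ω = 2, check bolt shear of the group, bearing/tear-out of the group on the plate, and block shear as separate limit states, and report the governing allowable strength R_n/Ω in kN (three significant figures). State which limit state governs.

Bolt shear: A_b = π·30²/4 = 706.9 mm²; R_n = 469 × 706.9 × 5 × 1 / 1000 = 1658 kN → 1658 / 2 = 829 kN.
Bearing: edge l_c = 28.5, r_n = 84.13 kN; interior l_c = 57, r_n = 168.3 kN; R_n = 84.13 + 4·168.3 = 757.2 kN → 379 kN.
Block shear: A_gv = 2430, A_nv = 1485, A_nt = 195 mm²; R_n = min(0.6F_uA_nv, 0.6F_yA_gv) + U_bs·F_u·A_nt = 445.3 kN → 223 kN.
Block shear governs: 223 kN.

223 kN (block shear governs)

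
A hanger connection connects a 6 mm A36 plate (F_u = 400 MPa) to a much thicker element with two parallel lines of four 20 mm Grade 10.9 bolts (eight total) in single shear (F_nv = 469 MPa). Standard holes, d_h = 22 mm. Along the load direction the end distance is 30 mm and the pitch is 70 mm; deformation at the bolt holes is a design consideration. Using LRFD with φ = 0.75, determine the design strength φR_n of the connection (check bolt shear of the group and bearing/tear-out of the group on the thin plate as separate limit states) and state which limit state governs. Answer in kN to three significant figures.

Bolt shear: A_b = π·20²/4 = 314.2 mm²; R_n = 469 × 314.2 × 8 × 1 / 1000 = 1179 kN → 0.75 × 1179 = 884 kN.
Bearing (1.2 l_c t F_u ≤ 2.4 d t F_u): upper limit = 2.4·20·6·400 / 1000 = 115.2 kN.
  Edge l_c = 30 − 22/2 = 19 → r_n = 54.72 kN; interior l_c = 70 − 22 = 48 → r_n = 115.2 kN.
  R_n,bearing = 2·54.72 + 6·115.2 = 800.6 kN → 0.75 × 800.6 = 600 kN.
Bearing governs: 600 kN.

600 kN (bearing governs)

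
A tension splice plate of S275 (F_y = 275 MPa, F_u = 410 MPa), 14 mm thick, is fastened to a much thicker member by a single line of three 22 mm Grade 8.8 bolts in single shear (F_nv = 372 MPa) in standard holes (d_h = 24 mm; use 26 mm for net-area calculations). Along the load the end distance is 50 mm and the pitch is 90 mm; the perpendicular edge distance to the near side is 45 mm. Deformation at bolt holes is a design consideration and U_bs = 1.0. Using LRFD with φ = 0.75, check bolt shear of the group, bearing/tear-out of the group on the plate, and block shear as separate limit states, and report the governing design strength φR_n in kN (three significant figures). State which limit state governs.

Bolt shear: A_b = π·22²/4 = 380.1 mm²; R_n = 372 × 380.1 × 3 × 1 / 1000 = 424.2 kN → 0.75 × 424.2 = 318 kN.
Bearing: edge l_c = 38, r_n = 261.7 kN; interior l_c = 66, r_n = 303.1 kN; R_n = 261.7 + 2·303.1 = 867.9 kN → 651 kN.
Block shear: A_gv = 3220, A_nv = 2310, A_nt = 448 mm²; R_n = min(0.6F_uA_nv, 0.6F_yA_gv) + U_bs·F_u·A_nt = 715 kN → 536 kN.
Bolt shear governs: 318 kN.

318 kN (bolt shear governs)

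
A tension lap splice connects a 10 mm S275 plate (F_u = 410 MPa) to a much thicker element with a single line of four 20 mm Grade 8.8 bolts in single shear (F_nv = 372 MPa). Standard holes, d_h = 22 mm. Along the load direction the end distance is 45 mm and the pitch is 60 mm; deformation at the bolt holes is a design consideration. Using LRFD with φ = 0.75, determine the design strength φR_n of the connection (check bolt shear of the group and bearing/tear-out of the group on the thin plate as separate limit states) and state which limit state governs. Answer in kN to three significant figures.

351 kN (bolt shear governs)

Bolt shear: A_b = π·20²/4 = 314.2 mm²; R_n = 372 × 314.2 × 4 × 1 / 1000 = 467.5 kN → 0.75 × 467.5 = 351 kN.
Bearing (1.2 l_c t F_u ≤ 2.4 d t F_u): upper limit = 2.4·20·10·410 / 1000 = 196.8 kN.
  Edge l_c = 45 − 22/2 = 34 → r_n = 167.3 kN; interior l_c = 60 − 22 = 38 → r_n = 187 kN.
  R_n,bearing = 1·167.3 + 3·187 = 728.2 kN → 0.75 × 728.2 = 546 kN.
Bolt shear governs: 351 kN.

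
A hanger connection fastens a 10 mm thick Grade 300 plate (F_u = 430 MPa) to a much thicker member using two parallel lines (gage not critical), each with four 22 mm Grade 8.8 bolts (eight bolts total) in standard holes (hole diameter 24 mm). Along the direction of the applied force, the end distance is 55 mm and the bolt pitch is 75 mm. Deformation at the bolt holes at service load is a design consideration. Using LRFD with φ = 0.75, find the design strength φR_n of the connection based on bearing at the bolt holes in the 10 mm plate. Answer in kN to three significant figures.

Per bolt r_n = 1.2 l_c t F_u ≤ 2.4 d t F_u; upper limit = 2.4 × 22 × 10 × 430 / 1000 = 227 kN.
Edge bolt: l_c = 55 − 24/2 = 43 mm → 1.2 × 43 × 10 × 430 / 1000 = 221.9 → r_n = 221.9 kN.
Interior bolts: l_c = 75 − 24 = 51 mm → 1.2 × 51 × 10 × 430 / 1000 = 263.2 → r_n = 227 kN.
R_n = 2 × 221.9 + 6 × 227 = 1806 kN.
Design strength φR_n = 0.75 × 1806 = 1350 kN.

1350 kN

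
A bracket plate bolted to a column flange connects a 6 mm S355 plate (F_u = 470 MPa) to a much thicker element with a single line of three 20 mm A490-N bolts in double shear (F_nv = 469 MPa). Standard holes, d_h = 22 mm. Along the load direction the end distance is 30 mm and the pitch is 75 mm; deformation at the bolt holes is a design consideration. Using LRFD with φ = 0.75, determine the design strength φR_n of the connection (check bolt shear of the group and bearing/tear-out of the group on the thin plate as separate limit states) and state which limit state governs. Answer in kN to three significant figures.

Bolt shear: A_b = π·20²/4 = 314.2 mm²; R_n = 469 × 314.2 × 3 × 2 / 1000 = 884 kN → 0.75 × 884 = 663 kN.
Bearing (1.2 l_c t F_u ≤ 2.4 d t F_u): upper limit = 2.4·20·6·470 / 1000 = 135.4 kN.
  Edge l_c = 30 − 22/2 = 19 → r_n = 64.3 kN; interior l_c = 75 − 22 = 53 → r_n = 135.4 kN.
  R_n,bearing = 1·64.3 + 2·135.4 = 335 kN → 0.75 × 335 = 251 kN.
Bearing governs: 251 kN.

251 kN (bearing governs)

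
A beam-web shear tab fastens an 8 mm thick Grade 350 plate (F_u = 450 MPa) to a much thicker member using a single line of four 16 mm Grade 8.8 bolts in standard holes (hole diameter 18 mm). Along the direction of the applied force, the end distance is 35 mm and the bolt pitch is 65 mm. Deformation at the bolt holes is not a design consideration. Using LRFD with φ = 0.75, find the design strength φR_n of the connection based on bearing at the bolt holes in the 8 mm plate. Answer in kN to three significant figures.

494 kN

Per bolt r_n = 1.5 l_c t F_u ≤ 3.0 d t F_u; upper limit = 3.0 × 16 × 8 × 450 / 1000 = 172.8 kN.
Edge bolt: l_c = 35 − 18/2 = 26 mm → 1.5 × 26 × 8 × 450 / 1000 = 140.4 → r_n = 140.4 kN.
Interior bolts: l_c = 65 − 18 = 47 mm → 1.5 × 47 × 8 × 450 / 1000 = 253.8 → r_n = 172.8 kN.
R_n = 1 × 140.4 + 3 × 172.8 = 658.8 kN.
Design strength φR_n = 0.75 × 658.8 = 494 kN.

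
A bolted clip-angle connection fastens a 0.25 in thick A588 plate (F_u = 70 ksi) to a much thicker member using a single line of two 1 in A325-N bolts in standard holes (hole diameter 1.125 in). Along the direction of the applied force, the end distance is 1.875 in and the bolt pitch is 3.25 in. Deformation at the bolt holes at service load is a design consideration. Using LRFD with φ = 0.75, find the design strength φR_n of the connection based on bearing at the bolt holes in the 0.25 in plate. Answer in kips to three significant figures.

Per bolt r_n = 1.2 l_c t F_u ≤ 2.4 d t F_u; upper limit = 2.4 × 1 × 0.25 × 70 = 42 kips.
Edge bolt: l_c = 1.875 − 1.125/2 = 1.312 in → 1.2 × 1.312 × 0.25 × 70 = 27.56 → r_n = 27.56 kips.
Interior bolts: l_c = 3.25 − 1.125 = 2.125 in → 1.2 × 2.125 × 0.25 × 70 = 44.62 → r_n = 42 kips.
R_n = 1 × 27.56 + 1 × 42 = 69.56 kips.
Design strength φR_n = 0.75 × 69.56 = 52.2 kips.

52.2 kips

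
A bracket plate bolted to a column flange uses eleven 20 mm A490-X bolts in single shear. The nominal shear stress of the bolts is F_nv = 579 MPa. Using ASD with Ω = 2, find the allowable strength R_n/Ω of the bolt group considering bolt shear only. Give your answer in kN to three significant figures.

1000 kN

A_b = π × 20² / 4 = 314.2 mm².
R_n = F_nv · A_b · n · n_s = 579 × 314.2 × 11 × 1 / 1000 = 2001 kN.
Allowable strength R_n/Ω = 2001 / 2 = 1000 kN.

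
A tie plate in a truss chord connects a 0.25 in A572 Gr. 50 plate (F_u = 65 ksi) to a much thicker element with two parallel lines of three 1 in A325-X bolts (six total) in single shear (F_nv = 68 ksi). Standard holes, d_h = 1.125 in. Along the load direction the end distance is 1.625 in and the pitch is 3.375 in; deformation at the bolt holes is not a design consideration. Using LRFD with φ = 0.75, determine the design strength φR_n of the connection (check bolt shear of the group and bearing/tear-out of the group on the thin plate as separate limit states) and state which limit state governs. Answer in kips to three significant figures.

185 kips (bearing governs)

Bolt shear: A_b = π·1²/4 = 0.7854 in²; R_n = 68 × 0.7854 × 6 × 1 = 320.4 kips → 0.75 × 320.4 = 240 kips.
Bearing (1.5 l_c t F_u ≤ 3.0 d t F_u): upper limit = 3.0·1·0.25·65 = 48.75 kips.
  Edge l_c = 1.625 − 1.125/2 = 1.062 → r_n = 25.9 kips; interior l_c = 3.375 − 1.125 = 2.25 → r_n = 48.75 kips.
  R_n,bearing = 2·25.9 + 4·48.75 = 246.8 kips → 0.75 × 246.8 = 185 kips.
Bearing governs: 185 kips.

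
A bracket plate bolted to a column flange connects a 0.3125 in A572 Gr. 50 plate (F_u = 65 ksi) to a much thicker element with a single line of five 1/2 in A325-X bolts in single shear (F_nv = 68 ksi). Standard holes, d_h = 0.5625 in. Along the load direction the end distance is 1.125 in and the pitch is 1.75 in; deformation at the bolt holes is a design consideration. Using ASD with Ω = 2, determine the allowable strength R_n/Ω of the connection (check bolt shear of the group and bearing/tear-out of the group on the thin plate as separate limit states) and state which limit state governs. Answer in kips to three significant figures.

Bolt shear: A_b = π·0.5²/4 = 0.1963 in²; R_n = 68 × 0.1963 × 5 × 1 = 66.76 kips → 66.76 / 2 = 33.4 kips.
Bearing (1.2 l_c t F_u ≤ 2.4 d t F_u): upper limit = 2.4·0.5·0.3125·65 = 24.38 kips.
  Edge l_c = 1.125 − 0.5625/2 = 0.8438 → r_n = 20.57 kips; interior l_c = 1.75 − 0.5625 = 1.188 → r_n = 24.38 kips.
  R_n,bearing = 1·20.57 + 4·24.38 = 118.1 kips → 118.1 / 2 = 59 kips.
Bolt shear governs: 33.4 kips.

33.4 kips (bolt shear governs)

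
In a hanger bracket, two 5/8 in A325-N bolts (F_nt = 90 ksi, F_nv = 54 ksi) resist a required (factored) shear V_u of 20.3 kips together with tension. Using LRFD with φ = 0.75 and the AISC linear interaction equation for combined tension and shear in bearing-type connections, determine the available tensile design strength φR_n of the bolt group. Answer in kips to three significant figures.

A_b = π·0.625²/4 = 0.3068 in²; f_rv = 20.3 / (2 × 0.3068) = 33.08 ksi.
F'_nt = 1.3 F_nt − (F_nt / φF_nv) f_rv = 1.3·90 − (90/(0.75·54))·33.08 = 43.48 ksi, capped at F_nt → F'_nt = 43.48 ksi.
R_n = F'_nt · A_b · n = 43.48 × 0.3068 × 2 = 26.68 kips.
Design strength φR_n = 0.75 × 26.68 = 20 kips.

20 kips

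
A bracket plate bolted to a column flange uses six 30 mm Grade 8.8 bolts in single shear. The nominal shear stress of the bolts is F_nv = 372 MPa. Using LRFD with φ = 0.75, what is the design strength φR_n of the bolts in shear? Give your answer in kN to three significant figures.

A_b = π × 30² / 4 = 706.9 mm².
R_n = F_nv · A_b · n · n_s = 372 × 706.9 × 6 × 1 / 1000 = 1578 kN.
Design strength φR_n = 0.75 × 1578 = 1180 kN.

1180 kN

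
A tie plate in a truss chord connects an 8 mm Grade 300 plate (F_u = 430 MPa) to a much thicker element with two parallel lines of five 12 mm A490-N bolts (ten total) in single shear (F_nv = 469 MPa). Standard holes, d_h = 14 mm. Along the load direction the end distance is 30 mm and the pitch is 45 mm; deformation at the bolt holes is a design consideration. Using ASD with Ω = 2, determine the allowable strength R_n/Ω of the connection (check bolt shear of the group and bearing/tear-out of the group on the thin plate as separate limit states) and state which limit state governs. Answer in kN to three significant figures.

Bolt shear: A_b = π·12²/4 = 113.1 mm²; R_n = 469 × 113.1 × 10 × 1 / 1000 = 530.4 kN → 530.4 / 2 = 265 kN.
Bearing (1.2 l_c t F_u ≤ 2.4 d t F_u): upper limit = 2.4·12·8·430 / 1000 = 99.07 kN.
  Edge l_c = 30 − 14/2 = 23 → r_n = 94.94 kN; interior l_c = 45 − 14 = 31 → r_n = 99.07 kN.
  R_n,bearing = 2·94.94 + 8·99.07 = 982.5 kN → 982.5 / 2 = 491 kN.
Bolt shear governs: 265 kN.

265 kN (bolt shear governs)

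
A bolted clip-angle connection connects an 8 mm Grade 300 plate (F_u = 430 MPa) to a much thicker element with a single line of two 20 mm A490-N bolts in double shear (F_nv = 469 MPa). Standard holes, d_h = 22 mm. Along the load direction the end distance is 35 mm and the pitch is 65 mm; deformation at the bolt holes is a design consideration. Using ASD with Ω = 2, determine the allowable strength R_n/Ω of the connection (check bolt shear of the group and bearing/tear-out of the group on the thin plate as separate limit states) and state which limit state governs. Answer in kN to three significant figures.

Bolt shear: A_b = π·20²/4 = 314.2 mm²; R_n = 469 × 314.2 × 2 × 2 / 1000 = 589.4 kN → 589.4 / 2 = 295 kN.
Bearing (1.2 l_c t F_u ≤ 2.4 d t F_u): upper limit = 2.4·20·8·430 / 1000 = 165.1 kN.
  Edge l_c = 35 − 22/2 = 24 → r_n = 99.07 kN; interior l_c = 65 − 22 = 43 → r_n = 165.1 kN.
  R_n,bearing = 1·99.07 + 1·165.1 = 264.2 kN → 264.2 / 2 = 132 kN.
Bearing governs: 132 kN.

132 kN (bearing governs)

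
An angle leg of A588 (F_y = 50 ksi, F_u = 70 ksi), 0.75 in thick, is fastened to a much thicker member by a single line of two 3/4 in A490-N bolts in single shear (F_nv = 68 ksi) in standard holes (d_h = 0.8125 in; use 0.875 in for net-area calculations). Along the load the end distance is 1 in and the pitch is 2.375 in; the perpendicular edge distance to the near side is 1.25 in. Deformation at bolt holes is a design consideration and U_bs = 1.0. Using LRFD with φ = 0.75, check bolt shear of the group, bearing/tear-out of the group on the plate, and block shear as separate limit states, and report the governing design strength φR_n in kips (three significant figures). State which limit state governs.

Bolt shear: A_b = π·0.75²/4 = 0.4418 in²; R_n = 68 × 0.4418 × 2 × 1 = 60.08 kips → 0.75 × 60.08 = 45.1 kips.
Bearing: edge l_c = 0.5938, r_n = 37.41 kips; interior l_c = 1.562, r_n = 94.5 kips; R_n = 37.41 + 1·94.5 = 131.9 kips → 98.9 kips.
Block shear: A_gv = 2.531, A_nv = 1.547, A_nt = 0.6094 in²; R_n = min(0.6F_uA_nv, 0.6F_yA_gv) + U_bs·F_u·A_nt = 107.6 kips → 80.7 kips.
Bolt shear governs: 45.1 kips.

45.1 kips (bolt shear governs)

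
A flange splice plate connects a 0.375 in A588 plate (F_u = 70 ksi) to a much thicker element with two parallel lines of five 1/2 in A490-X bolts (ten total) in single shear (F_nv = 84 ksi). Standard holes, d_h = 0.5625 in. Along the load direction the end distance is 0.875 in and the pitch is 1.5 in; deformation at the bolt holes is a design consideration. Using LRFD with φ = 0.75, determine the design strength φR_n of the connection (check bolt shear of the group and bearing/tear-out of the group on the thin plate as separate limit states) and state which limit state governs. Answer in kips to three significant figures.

Bolt shear: A_b = π·0.5²/4 = 0.1963 in²; R_n = 84 × 0.1963 × 10 × 1 = 164.9 kips → 0.75 × 164.9 = 124 kips.
Bearing (1.2 l_c t F_u ≤ 2.4 d t F_u): upper limit = 2.4·0.5·0.375·70 = 31.5 kips.
  Edge l_c = 0.875 − 0.5625/2 = 0.5938 → r_n = 18.7 kips; interior l_c = 1.5 − 0.5625 = 0.9375 → r_n = 29.53 kips.
  R_n,bearing = 2·18.7 + 8·29.53 = 273.7 kips → 0.75 × 273.7 = 205 kips.
Bolt shear governs: 124 kips.

124 kips (bolt shear governs)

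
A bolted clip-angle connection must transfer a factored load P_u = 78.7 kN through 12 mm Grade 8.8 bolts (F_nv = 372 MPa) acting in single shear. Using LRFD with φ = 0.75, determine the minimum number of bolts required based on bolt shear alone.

3 bolts

A_b = π·12²/4 = 113.1 mm².
Per-bolt design strength φR_n = 0.75 × 372 × 113.1 × 1 / 1000 = 31.55 kN.
n ≥ 78.7 / 31.55 = 2.494 → use 3 bolts.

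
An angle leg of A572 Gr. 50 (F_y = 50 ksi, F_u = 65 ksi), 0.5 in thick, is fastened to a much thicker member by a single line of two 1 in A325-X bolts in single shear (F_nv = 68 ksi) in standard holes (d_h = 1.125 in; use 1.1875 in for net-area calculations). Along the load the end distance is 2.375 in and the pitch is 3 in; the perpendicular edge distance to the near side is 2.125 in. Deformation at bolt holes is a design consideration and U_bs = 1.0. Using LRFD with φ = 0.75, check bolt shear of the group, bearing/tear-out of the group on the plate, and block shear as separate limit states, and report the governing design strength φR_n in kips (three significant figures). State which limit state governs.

Bolt shear: A_b = π·1²/4 = 0.7854 in²; R_n = 68 × 0.7854 × 2 × 1 = 106.8 kips → 0.75 × 106.8 = 80.1 kips.
Bearing: edge l_c = 1.812, r_n = 70.69 kips; interior l_c = 1.875, r_n = 73.12 kips; R_n = 70.69 + 1·73.12 = 143.8 kips → 108 kips.
Block shear: A_gv = 2.688, A_nv = 1.797, A_nt = 0.7656 in²; R_n = min(0.6F_uA_nv, 0.6F_yA_gv) + U_bs·F_u·A_nt = 119.8 kips → 89.9 kips.
Bolt shear governs: 80.1 kips.

80.1 kips (bolt shear governs)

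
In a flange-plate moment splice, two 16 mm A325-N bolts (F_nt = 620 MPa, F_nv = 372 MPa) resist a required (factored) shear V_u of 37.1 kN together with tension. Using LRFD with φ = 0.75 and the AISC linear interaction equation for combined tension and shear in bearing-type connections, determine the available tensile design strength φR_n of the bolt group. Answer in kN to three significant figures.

A_b = π·16²/4 = 201.1 mm²; f_rv = 37.1 × 1000 / (2 × 201.1) = 92.26 MPa.
F'_nt = 1.3 F_nt − (F_nt / φF_nv) f_rv = 1.3·620 − (620/(0.75·372))·92.26 = 601 MPa, capped at F_nt → F'_nt = 601 MPa.
R_n = F'_nt · A_b · n = 601 × 201.1 × 2 / 1000 = 241.7 kN.
Design strength φR_n = 0.75 × 241.7 = 181 kN.

181 kN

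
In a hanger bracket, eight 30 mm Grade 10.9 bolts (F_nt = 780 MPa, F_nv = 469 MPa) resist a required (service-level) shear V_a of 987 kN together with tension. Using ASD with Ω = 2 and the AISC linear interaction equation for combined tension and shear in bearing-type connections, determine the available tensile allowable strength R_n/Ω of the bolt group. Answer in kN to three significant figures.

A_b = π·30²/4 = 706.9 mm²; f_rv = 987 × 1000 / (8 × 706.9) = 174.5 MPa.
F'_nt = 1.3 F_nt − (Ω F_nt / F_nv) f_rv = 1.3·780 − (2·780/469)·174.5 = 433.4 MPa, capped at F_nt → F'_nt = 433.4 MPa.
R_n = F'_nt · A_b · n = 433.4 × 706.9 × 8 / 1000 = 2451 kN.
Allowable strength R_n/Ω = 2451 / 2 = 1230 kN.

1230 kN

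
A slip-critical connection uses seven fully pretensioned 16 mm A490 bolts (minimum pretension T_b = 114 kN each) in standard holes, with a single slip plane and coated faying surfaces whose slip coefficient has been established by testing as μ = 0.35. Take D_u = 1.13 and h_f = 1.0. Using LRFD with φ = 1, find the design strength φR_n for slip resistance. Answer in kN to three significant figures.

316 kN

R_n = μ · D_u · h_f · T_b · n_s · n_b = 0.35 × 1.13 × 1.0 × 114 × 1 × 7 = 315.6 kN.
Design strength φR_n = 1 × 315.6 = 316 kN.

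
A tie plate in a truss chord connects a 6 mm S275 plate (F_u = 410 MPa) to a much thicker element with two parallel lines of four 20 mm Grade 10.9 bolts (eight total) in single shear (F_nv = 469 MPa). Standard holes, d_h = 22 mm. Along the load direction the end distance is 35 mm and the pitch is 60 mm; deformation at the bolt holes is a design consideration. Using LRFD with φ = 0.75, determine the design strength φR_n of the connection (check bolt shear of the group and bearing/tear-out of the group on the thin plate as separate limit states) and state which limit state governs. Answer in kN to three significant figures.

611 kN (bearing governs)

Bolt shear: A_b = π·20²/4 = 314.2 mm²; R_n = 469 × 314.2 × 8 × 1 / 1000 = 1179 kN → 0.75 × 1179 = 884 kN.
Bearing (1.2 l_c t F_u ≤ 2.4 d t F_u): upper limit = 2.4·20·6·410 / 1000 = 118.1 kN.
  Edge l_c = 35 − 22/2 = 24 → r_n = 70.85 kN; interior l_c = 60 − 22 = 38 → r_n = 112.2 kN.
  R_n,bearing = 2·70.85 + 6·112.2 = 814.8 kN → 0.75 × 814.8 = 611 kN.
Bearing governs: 611 kN.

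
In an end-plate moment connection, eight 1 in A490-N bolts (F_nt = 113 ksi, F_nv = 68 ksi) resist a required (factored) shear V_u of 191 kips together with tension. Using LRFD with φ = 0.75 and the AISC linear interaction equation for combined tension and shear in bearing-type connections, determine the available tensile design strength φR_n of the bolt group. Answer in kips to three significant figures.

A_b = π·1²/4 = 0.7854 in²; f_rv = 191 / (8 × 0.7854) = 30.4 ksi.
F'_nt = 1.3 F_nt − (F_nt / φF_nv) f_rv = 1.3·113 − (113/(0.75·68))·30.4 = 79.55 ksi, capped at F_nt → F'_nt = 79.55 ksi.
R_n = F'_nt · A_b · n = 79.55 × 0.7854 × 8 = 499.8 kips.
Design strength φR_n = 0.75 × 499.8 = 375 kips.

375 kips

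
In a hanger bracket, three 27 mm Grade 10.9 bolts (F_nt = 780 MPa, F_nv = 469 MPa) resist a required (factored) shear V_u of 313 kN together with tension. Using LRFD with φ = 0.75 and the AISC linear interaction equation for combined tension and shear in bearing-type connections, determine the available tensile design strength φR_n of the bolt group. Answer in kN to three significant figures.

786 kN

A_b = π·27²/4 = 572.6 mm²; f_rv = 313 × 1000 / (3 × 572.6) = 182.2 MPa.
F'_nt = 1.3 F_nt − (F_nt / φF_nv) f_rv = 1.3·780 − (780/(0.75·469))·182.2 = 609.9 MPa, capped at F_nt → F'_nt = 609.9 MPa.
R_n = F'_nt · A_b · n = 609.9 × 572.6 × 3 / 1000 = 1048 kN.
Design strength φR_n = 0.75 × 1048 = 786 kN.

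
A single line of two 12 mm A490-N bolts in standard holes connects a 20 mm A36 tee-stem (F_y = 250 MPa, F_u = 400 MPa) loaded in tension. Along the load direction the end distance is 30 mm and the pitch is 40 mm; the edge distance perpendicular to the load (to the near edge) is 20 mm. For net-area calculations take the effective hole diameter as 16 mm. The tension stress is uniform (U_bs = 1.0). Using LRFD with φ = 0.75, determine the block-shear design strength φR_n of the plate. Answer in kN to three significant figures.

230 kN

Shear plane L_v = 30 + 1·40 = 70 mm; A_gv = 70 × 20 = 1400 mm².
A_nv = (70 − 1.5·16) × 20 = 920 mm².
A_nt = (20 − 0.5·16) × 20 = 240 mm².
0.6 F_u A_nv = 220.8 kN; 0.6 F_y A_gv = 210 kN → shear yielding governs the shear term.
R_n = 210 + 1.0 × 400 × 240 / 1000 = 306 kN.
Design strength φR_n = 0.75 × 306 = 230 kN.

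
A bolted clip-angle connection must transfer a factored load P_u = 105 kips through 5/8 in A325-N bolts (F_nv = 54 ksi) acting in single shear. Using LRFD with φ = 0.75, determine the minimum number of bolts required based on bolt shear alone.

A_b = π·0.625²/4 = 0.3068 in².
Per-bolt design strength φR_n = 0.75 × 54 × 0.3068 × 1 = 12.43 kips.
n ≥ 105 / 12.43 = 8.451 → use 9 bolts.

9 bolts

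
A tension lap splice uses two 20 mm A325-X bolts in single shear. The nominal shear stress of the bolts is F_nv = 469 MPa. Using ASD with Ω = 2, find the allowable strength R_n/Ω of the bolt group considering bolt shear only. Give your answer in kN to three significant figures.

A_b = π × 20² / 4 = 314.2 mm².
R_n = F_nv · A_b · n · n_s = 469 × 314.2 × 2 × 1 / 1000 = 294.7 kN.
Allowable strength R_n/Ω = 294.7 / 2 = 147 kN.

147 kN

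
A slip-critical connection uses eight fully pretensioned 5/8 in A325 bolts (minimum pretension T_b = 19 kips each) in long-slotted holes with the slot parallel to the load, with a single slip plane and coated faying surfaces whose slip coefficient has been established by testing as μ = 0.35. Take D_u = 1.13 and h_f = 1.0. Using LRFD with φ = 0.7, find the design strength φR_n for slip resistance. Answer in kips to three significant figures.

42.1 kips

R_n = μ · D_u · h_f · T_b · n_s · n_b = 0.35 × 1.13 × 1.0 × 19 × 1 × 8 = 60.12 kips.
Design strength φR_n = 0.7 × 60.12 = 42.1 kips.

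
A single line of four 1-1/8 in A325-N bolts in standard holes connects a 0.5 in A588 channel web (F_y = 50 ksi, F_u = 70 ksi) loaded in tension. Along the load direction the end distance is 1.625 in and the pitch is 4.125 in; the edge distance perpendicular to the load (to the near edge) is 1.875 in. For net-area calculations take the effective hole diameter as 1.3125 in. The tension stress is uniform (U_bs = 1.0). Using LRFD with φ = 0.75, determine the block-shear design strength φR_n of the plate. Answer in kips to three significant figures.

180 kips

Shear plane L_v = 1.625 + 3·4.125 = 14 in; A_gv = 14 × 0.5 = 7 in².
A_nv = (14 − 3.5·1.3125) × 0.5 = 4.703 in².
A_nt = (1.875 − 0.5·1.3125) × 0.5 = 0.6094 in².
0.6 F_u A_nv = 197.5 kips; 0.6 F_y A_gv = 210 kips → shear rupture governs the shear term.
R_n = 197.5 + 1.0 × 70 × 0.6094 = 240.2 kips.
Design strength φR_n = 0.75 × 240.2 = 180 kips.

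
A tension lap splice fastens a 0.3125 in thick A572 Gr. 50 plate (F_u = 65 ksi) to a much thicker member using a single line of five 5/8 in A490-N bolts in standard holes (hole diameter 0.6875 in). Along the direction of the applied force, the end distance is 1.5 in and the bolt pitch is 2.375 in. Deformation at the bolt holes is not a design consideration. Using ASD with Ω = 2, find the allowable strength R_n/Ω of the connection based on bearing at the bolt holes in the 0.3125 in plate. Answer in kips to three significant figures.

Per bolt r_n = 1.5 l_c t F_u ≤ 3.0 d t F_u; upper limit = 3.0 × 0.625 × 0.3125 × 65 = 38.09 kips.
Edge bolt: l_c = 1.5 − 0.6875/2 = 1.156 in → 1.5 × 1.156 × 0.3125 × 65 = 35.23 → r_n = 35.23 kips.
Interior bolts: l_c = 2.375 − 0.6875 = 1.688 in → 1.5 × 1.688 × 0.3125 × 65 = 51.42 → r_n = 38.09 kips.
R_n = 1 × 35.23 + 4 × 38.09 = 187.6 kips.
Allowable strength R_n/Ω = 187.6 / 2 = 93.8 kips.

93.8 kips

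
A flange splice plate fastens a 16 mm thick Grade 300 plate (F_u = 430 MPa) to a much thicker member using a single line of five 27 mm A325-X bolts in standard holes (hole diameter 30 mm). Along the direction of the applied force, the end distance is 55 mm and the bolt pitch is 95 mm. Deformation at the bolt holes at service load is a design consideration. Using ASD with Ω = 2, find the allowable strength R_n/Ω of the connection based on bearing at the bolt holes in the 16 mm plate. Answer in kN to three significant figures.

1060 kN

Per bolt r_n = 1.2 l_c t F_u ≤ 2.4 d t F_u; upper limit = 2.4 × 27 × 16 × 430 / 1000 = 445.8 kN.
Edge bolt: l_c = 55 − 30/2 = 40 mm → 1.2 × 40 × 16 × 430 / 1000 = 330.2 → r_n = 330.2 kN.
Interior bolts: l_c = 95 − 30 = 65 mm → 1.2 × 65 × 16 × 430 / 1000 = 536.6 → r_n = 445.8 kN.
R_n = 1 × 330.2 + 4 × 445.8 = 2114 kN.
Allowable strength R_n/Ω = 2114 / 2 = 1060 kN.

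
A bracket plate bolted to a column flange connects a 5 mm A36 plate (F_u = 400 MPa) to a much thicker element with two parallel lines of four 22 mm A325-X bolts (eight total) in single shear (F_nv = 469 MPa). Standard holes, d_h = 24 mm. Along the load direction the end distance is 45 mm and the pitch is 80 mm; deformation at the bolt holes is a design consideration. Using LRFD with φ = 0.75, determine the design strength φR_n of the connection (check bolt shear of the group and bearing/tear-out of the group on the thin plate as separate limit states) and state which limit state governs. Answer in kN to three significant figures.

Bolt shear: A_b = π·22²/4 = 380.1 mm²; R_n = 469 × 380.1 × 8 × 1 / 1000 = 1426 kN → 0.75 × 1426 = 1070 kN.
Bearing (1.2 l_c t F_u ≤ 2.4 d t F_u): upper limit = 2.4·22·5·400 / 1000 = 105.6 kN.
  Edge l_c = 45 − 24/2 = 33 → r_n = 79.2 kN; interior l_c = 80 − 24 = 56 → r_n = 105.6 kN.
  R_n,bearing = 2·79.2 + 6·105.6 = 792 kN → 0.75 × 792 = 594 kN.
Bearing governs: 594 kN.

594 kN (bearing governs)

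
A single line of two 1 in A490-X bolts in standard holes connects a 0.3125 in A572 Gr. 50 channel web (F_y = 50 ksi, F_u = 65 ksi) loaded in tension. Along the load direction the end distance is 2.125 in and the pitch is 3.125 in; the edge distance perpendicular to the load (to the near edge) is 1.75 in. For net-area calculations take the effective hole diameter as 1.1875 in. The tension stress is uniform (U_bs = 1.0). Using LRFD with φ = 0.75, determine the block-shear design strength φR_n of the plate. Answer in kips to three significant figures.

49.3 kips

Shear plane L_v = 2.125 + 1·3.125 = 5.25 in; A_gv = 5.25 × 0.3125 = 1.641 in².
A_nv = (5.25 − 1.5·1.1875) × 0.3125 = 1.084 in².
A_nt = (1.75 − 0.5·1.1875) × 0.3125 = 0.3613 in².
0.6 F_u A_nv = 42.28 kips; 0.6 F_y A_gv = 49.22 kips → shear rupture governs the shear term.
R_n = 42.28 + 1.0 × 65 × 0.3613 = 65.76 kips.
Design strength φR_n = 0.75 × 65.76 = 49.3 kips.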